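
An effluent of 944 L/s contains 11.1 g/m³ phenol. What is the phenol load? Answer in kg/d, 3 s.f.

905 kg/d

944 L/s = 0.944 m³/s.
Mass flux = Q·C = 0.944 m³/s × 11.1 g/m³ = 10.48 g/s.
= 10.48 g/s × 86.4 = 905.3 kg/d.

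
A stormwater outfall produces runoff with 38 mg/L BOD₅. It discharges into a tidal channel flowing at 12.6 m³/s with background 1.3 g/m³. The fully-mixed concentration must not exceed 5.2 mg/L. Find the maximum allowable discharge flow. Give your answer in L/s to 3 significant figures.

1500 L/s

Mass balance at complete mixing: C_std·(Q_w + Q_r) = Q_w·C_e + Q_r·C_b.
Rearranging, Q_w = Q_r·(C_std − C_b)/(C_e − C_std) = 12.6·(5.2 − 1.3) / (38 − 5.2) = 1.498 m³/s.
= 1498 L/s.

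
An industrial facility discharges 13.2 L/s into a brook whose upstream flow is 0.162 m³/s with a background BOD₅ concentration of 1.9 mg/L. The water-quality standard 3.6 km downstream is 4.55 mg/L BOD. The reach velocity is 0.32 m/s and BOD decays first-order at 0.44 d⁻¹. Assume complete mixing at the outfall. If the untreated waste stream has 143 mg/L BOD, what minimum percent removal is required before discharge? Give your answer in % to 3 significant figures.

71.6 %

13.2 L/s = 0.0132 m³/s.
Travel time to the compliance point: t = 3600/0.32 = 1.125e+04 s = 0.1302 d; decay factor exp(−0.44·0.1302) = 0.9443.
So the concentration just after mixing may be at most 4.55/0.9443 = 4.818 mg/L.
Mass balance: 4.818·0.1752 = 0.0132·Cₑ + 0.162·1.9.
Cₑ = (0.8442 − 0.3078) / 0.0132 = 40.63 mg/L.
Required removal = 1 − 40.63/143 = 71.58 %.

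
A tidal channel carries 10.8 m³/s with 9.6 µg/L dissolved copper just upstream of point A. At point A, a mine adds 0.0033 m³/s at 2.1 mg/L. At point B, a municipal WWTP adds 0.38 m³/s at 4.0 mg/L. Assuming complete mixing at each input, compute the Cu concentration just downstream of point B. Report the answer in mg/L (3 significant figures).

0.146 mg/L

9.6 µg/L = 0.0096 mg/L.
After input A: C = (10.8·0.0096 + 0.0033·2.1) / 10.8 = 0.01024 mg/L.
After input B: C = (10.8·0.01024 + 0.38·4) / 11.18 = 0.1458 mg/L.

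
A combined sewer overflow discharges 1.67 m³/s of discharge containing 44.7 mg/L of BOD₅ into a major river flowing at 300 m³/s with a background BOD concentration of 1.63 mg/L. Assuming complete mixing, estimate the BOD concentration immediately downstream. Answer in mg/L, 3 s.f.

Flow-weighted mixing gives C = (1.67·44.7 + 300·1.63) / (1.67 + 300) = 563.6/301.7 = 1.868 mg/L.

1.87 mg/L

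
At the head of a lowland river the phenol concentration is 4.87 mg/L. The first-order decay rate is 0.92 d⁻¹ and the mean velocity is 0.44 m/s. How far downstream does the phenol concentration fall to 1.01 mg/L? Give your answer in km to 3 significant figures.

From C = C₀·e^(−kt), t = ln(C₀/C)/k = ln(4.87/1.01)/0.92 = 1.573/0.92 = 1.71 d.
Distance = v·t = 0.44 m/s × 1.477e+05 s = 6.501e+04 m = 65.01 km.

65.0 km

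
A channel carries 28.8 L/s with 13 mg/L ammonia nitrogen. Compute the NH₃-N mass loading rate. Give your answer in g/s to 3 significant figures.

28.8 L/s = 0.0288 m³/s.
Mass flux = Q·C = 0.0288 m³/s × 13 g/m³ = 0.3744 g/s.

0.374 g/s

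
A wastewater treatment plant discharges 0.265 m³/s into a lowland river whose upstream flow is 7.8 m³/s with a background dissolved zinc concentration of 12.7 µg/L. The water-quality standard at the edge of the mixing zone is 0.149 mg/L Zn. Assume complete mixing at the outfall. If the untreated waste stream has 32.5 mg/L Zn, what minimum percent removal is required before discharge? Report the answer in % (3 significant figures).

87.2 %

12.7 µg/L = 0.0127 mg/L.
Mass balance: 0.149·8.065 = 0.265·Cₑ + 7.8·0.0127.
Cₑ = (1.202 − 0.09906) / 0.265 = 4.161 mg/L.
Required removal = 1 − 4.161/32.5 = 87.2 %.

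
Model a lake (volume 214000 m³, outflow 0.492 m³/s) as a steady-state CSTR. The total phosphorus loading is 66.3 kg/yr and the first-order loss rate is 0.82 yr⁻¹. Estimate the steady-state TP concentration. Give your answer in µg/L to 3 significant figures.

4.22 µg/L

Outflow Q = 0.492 m³/s × 3.156e+07 s/yr = 1.553e+07 m³/yr.
Steady-state CSTR mass balance: W = Q·C + k·V·C, so C = W/(Q + kV).
Q + kV = 1.553e+07 + 0.82·214000 = 1.57e+07 m³/yr.
C = 66.3/1.57e+07 = 4.222e-06 kg/m³ = 0.004222 mg/L = 4.222 µg/L.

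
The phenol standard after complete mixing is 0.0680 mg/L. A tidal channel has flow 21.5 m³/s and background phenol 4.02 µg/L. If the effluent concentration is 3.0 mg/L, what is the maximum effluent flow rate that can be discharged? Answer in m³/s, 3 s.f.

0.469 m³/s

4.02 µg/L = 0.00402 mg/L.
Mass balance at complete mixing: C_std·(Q_w + Q_r) = Q_w·C_e + Q_r·C_b.
Rearranging, Q_w = Q_r·(C_std − C_b)/(C_e − C_std) = 21.5·(0.068 − 0.00402) / (3 − 0.068) = 0.4692 m³/s.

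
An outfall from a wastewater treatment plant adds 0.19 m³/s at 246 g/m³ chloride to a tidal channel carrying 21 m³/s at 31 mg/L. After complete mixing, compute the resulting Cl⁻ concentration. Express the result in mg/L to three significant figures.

32.9 mg/L

By mass balance at complete mixing, C = (0.19·246 + 21·31) / (0.19 + 21) = 697.7/21.19 = 32.93 mg/L.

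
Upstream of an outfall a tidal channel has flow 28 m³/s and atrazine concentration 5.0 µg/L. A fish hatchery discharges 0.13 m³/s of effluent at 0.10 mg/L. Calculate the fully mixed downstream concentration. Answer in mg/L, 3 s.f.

5.0 µg/L = 0.005 mg/L.
By mass balance at complete mixing, C = (0.13·0.1 + 28·0.005) / (0.13 + 28) = 0.153/28.13 = 0.005439 mg/L.

0.00544 mg/L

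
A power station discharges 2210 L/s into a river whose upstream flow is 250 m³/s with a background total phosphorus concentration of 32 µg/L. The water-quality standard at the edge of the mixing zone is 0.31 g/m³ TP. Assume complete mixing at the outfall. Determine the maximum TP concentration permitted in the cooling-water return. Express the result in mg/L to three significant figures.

2210 L/s = 2.21 m³/s.
32 µg/L = 0.032 mg/L.
Mass balance: 0.31·252.2 = 2.21·Cₑ + 250·0.032.
Cₑ = (78.19 − 8) / 2.21 = 31.76 mg/L.

31.8 mg/L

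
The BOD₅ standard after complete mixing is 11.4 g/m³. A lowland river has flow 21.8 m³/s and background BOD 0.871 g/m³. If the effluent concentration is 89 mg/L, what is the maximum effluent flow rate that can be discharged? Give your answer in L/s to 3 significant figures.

Mass balance at complete mixing: C_std·(Q_w + Q_r) = Q_w·C_e + Q_r·C_b.
Rearranging, Q_w = Q_r·(C_std − C_b)/(C_e − C_std) = 21.8·(11.4 − 0.871) / (89 − 11.4) = 2.958 m³/s.
= 2958 L/s.

2960 L/s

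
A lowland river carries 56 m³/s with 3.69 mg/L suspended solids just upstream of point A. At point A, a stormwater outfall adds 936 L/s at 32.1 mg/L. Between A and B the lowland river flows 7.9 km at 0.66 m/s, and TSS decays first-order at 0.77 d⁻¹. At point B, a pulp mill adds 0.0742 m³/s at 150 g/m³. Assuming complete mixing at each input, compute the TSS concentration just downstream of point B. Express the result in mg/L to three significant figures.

3.93 mg/L

936 L/s = 0.936 m³/s.
After input A: C = (56·3.69 + 0.936·32.1) / 56.94 = 4.157 mg/L.
Over the 7.9 km reach to input B (t = 1.197e+04 s = 0.1385 d), decay gives C = 4.157·exp(−0.77·0.1385) = 3.736 mg/L.
After input B: C = (56.94·3.736 + 0.0742·150) / 57.01 = 3.927 mg/L.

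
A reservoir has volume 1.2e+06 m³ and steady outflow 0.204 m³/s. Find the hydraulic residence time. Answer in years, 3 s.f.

Q = 0.204 m³/s × 3.156e+07 s/yr = 6.438e+06 m³/yr.
Hydraulic residence time τ = V/Q = 1.2e+06/6.438e+06 = 0.1864 yr.

0.186 yr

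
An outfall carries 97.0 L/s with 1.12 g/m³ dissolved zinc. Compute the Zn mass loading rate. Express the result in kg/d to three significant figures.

97.0 L/s = 0.097 m³/s.
Mass flux = Q·C = 0.097 m³/s × 1.12 g/m³ = 0.1086 g/s.
= 0.1086 g/s × 86.4 = 9.386 kg/d.

9.39 kg/d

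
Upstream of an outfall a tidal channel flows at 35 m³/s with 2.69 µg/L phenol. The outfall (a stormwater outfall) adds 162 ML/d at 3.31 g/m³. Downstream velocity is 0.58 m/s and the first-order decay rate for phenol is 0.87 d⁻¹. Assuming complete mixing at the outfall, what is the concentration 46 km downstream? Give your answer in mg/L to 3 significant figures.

162 ML/d = 1.875 m³/s.
2.69 µg/L = 0.00269 mg/L.
After complete mixing, C₀ = (1.875·3.31 + 35·0.00269) / 36.88 = 0.1709 mg/L.
Travel time t = 4.6e+04 m / 0.58 m/s = 7.931e+04 s = 0.9179 d.
C = 0.1709·exp(−0.87·0.9179) = 0.1709·0.45 = 0.07688 mg/L.

0.0769 mg/L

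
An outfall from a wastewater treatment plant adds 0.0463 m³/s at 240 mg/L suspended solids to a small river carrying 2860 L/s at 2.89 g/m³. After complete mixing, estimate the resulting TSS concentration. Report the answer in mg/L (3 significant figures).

2860 L/s = 2.86 m³/s.
By mass balance at complete mixing, C = (0.0463·240 + 2.86·2.89) / (0.0463 + 2.86) = 19.38/2.906 = 6.667 mg/L.

6.67 mg/L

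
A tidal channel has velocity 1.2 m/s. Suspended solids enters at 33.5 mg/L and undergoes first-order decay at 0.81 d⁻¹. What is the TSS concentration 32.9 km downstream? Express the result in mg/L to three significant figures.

25.9 mg/L

Travel time t = 32.9 km / 1.2 m/s = 3.29e+04/1.2 = 2.742e+04 s = 0.3173 d.
First-order decay: C = 33.5·exp(−0.81·0.3173) = 33.5·0.7733 = 25.91 mg/L.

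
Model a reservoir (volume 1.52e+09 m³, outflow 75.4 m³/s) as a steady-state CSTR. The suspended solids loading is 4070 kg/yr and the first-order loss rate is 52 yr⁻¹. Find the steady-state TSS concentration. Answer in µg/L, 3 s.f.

Outflow Q = 75.4 m³/s × 3.156e+07 s/yr = 2.379e+09 m³/yr.
Steady-state CSTR mass balance: W = Q·C + k·V·C, so C = W/(Q + kV).
Q + kV = 2.379e+09 + 52·1.52e+09 = 8.142e+10 m³/yr.
C = 4070/8.142e+10 = 4.999e-08 kg/m³ = 4.999e-05 mg/L = 0.04999 µg/L.

0.0500 µg/L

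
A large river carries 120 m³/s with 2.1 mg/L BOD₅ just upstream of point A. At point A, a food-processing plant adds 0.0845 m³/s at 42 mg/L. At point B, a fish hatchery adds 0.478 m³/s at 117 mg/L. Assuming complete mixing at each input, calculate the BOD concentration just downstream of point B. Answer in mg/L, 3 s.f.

After input A: C = (120·2.1 + 0.0845·42) / 120.1 = 2.128 mg/L.
After input B: C = (120.1·2.128 + 0.478·117) / 120.6 = 2.584 mg/L.

2.58 mg/L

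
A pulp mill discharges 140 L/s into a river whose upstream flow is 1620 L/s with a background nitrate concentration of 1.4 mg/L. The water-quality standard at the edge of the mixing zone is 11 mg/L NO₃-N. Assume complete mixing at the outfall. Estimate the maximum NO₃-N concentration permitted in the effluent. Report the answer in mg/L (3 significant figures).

122 mg/L

140 L/s = 0.14 m³/s.
1620 L/s = 1.62 m³/s.
Mass balance: 11·1.76 = 0.14·Cₑ + 1.62·1.4.
Cₑ = (19.36 − 2.268) / 0.14 = 122.1 mg/L.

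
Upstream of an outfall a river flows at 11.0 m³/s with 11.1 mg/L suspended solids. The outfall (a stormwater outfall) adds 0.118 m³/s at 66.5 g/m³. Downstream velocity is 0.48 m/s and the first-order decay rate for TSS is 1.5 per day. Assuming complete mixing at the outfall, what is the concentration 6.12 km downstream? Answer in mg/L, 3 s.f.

9.37 mg/L

After complete mixing, C₀ = (0.118·66.5 + 11·11.1) / 11.12 = 11.69 mg/L.
Travel time t = 6120 m / 0.48 m/s = 1.275e+04 s = 0.1476 d.
C = 11.69·exp(−1.5·0.1476) = 11.69·0.8014 = 9.367 mg/L.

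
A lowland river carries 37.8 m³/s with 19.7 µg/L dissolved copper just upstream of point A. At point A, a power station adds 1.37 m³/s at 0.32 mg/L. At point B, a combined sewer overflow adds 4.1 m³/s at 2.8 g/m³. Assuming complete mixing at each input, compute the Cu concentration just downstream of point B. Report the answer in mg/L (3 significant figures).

19.7 µg/L = 0.0197 mg/L.
After input A: C = (37.8·0.0197 + 1.37·0.32) / 39.17 = 0.0302 mg/L.
After input B: C = (39.17·0.0302 + 4.1·2.8) / 43.27 = 0.2927 mg/L.

0.293 mg/L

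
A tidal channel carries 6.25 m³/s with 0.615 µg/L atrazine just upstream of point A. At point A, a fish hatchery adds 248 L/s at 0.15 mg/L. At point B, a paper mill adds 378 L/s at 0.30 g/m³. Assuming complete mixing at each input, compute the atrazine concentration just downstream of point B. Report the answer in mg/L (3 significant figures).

0.615 µg/L = 0.000615 mg/L.
248 L/s = 0.248 m³/s.
After input A: C = (6.25·0.000615 + 0.248·0.15) / 6.498 = 0.006316 mg/L.
378 L/s = 0.378 m³/s.
After input B: C = (6.498·0.006316 + 0.378·0.3) / 6.876 = 0.02246 mg/L.

0.0225 mg/L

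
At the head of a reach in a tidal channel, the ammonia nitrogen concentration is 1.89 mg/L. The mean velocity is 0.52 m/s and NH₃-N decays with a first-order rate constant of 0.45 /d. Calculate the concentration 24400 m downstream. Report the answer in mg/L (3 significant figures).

Travel time t = 24400 m / 0.52 m/s = 2.44e+04/0.52 = 4.692e+04 s = 0.5431 d.
First-order decay: C = 1.89·exp(−0.45·0.5431) = 1.89·0.7832 = 1.48 mg/L.

1.48 mg/L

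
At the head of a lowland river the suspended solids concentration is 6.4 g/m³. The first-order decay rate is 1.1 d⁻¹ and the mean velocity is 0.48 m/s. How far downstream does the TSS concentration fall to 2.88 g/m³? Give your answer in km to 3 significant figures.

From C = C₀·e^(−kt), t = ln(C₀/C)/k = ln(6.4/2.88)/1.1 = 0.7985/1.1 = 0.7259 d.
Distance = v·t = 0.48 m/s × 6.272e+04 s = 3.011e+04 m = 30.11 km.

30.1 km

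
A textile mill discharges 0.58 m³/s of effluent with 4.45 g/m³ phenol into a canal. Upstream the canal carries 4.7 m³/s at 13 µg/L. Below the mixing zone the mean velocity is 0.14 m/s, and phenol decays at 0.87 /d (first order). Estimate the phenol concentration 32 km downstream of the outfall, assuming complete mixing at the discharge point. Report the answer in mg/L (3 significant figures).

0.0501 mg/L

13 µg/L = 0.013 mg/L.
After complete mixing, C₀ = (0.58·4.45 + 4.7·0.013) / 5.28 = 0.5004 mg/L.
Travel time t = 3.2e+04 m / 0.14 m/s = 2.286e+05 s = 2.646 d.
C = 0.5004·exp(−0.87·2.646) = 0.5004·0.1001 = 0.05009 mg/L.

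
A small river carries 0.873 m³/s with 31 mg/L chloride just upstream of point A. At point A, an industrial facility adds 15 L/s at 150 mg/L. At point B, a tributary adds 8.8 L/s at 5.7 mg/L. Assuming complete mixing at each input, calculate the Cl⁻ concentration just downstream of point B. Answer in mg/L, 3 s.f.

32.7 mg/L

15 L/s = 0.015 m³/s.
After input A: C = (0.873·31 + 0.015·150) / 0.888 = 33.01 mg/L.
8.8 L/s = 0.0088 m³/s.
After input B: C = (0.888·33.01 + 0.0088·5.7) / 0.8968 = 32.74 mg/L.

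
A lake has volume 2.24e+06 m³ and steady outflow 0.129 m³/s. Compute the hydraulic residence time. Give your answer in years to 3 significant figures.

Q = 0.129 m³/s × 3.156e+07 s/yr = 4.071e+06 m³/yr.
Hydraulic residence time τ = V/Q = 2.24e+06/4.071e+06 = 0.5502 yr.

0.550 yr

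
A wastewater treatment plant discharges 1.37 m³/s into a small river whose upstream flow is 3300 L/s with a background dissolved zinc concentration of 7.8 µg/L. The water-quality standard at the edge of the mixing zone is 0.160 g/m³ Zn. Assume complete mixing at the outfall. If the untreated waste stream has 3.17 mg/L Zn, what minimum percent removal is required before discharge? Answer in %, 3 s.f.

3300 L/s = 3.3 m³/s.
7.8 µg/L = 0.0078 mg/L.
Mass balance: 0.16·4.67 = 1.37·Cₑ + 3.3·0.0078.
Cₑ = (0.7472 − 0.02574) / 1.37 = 0.5266 mg/L.
Required removal = 1 − 0.5266/3.17 = 83.39 %.

83.4 %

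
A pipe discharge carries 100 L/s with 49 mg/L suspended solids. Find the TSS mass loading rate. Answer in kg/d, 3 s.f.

423 kg/d

100 L/s = 0.1 m³/s.
Mass flux = Q·C = 0.1 m³/s × 49 g/m³ = 4.9 g/s.
= 4.9 g/s × 86.4 = 423.4 kg/d.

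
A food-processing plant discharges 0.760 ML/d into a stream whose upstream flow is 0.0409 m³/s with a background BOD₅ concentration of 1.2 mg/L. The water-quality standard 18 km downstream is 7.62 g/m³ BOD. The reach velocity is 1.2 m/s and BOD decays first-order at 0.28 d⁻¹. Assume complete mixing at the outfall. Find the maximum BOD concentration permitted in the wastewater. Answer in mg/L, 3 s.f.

39.6 mg/L

0.760 ML/d = 0.008796 m³/s.
Travel time to the compliance point: t = 1.8e+04/1.2 = 1.5e+04 s = 0.1736 d; decay factor exp(−0.28·0.1736) = 0.9526.
So the concentration just after mixing may be at most 7.62/0.9526 = 8 mg/L.
Mass balance: 8·0.0497 = 0.008796·Cₑ + 0.0409·1.2.
Cₑ = (0.3975 − 0.04908) / 0.008796 = 39.62 mg/L.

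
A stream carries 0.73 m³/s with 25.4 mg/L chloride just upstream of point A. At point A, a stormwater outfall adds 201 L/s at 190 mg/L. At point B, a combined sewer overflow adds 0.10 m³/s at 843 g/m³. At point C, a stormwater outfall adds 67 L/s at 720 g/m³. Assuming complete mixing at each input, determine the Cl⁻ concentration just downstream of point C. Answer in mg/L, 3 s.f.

201 L/s = 0.201 m³/s.
After input A: C = (0.73·25.4 + 0.201·190) / 0.931 = 60.94 mg/L.
After input B: C = (0.931·60.94 + 0.1·843) / 1.031 = 136.8 mg/L.
67 L/s = 0.067 m³/s.
After input C: C = (1.031·136.8 + 0.067·720) / 1.098 = 172.4 mg/L.

172 mg/L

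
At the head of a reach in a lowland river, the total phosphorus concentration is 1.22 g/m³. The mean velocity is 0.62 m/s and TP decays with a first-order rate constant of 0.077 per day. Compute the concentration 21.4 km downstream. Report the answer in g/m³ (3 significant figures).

1.18 g/m³

Travel time t = 21.4 km / 0.62 m/s = 2.14e+04/0.62 = 3.452e+04 s = 0.3995 d.
First-order decay: C = 1.22·exp(−0.077·0.3995) = 1.22·0.9697 = 1.183 g/m³.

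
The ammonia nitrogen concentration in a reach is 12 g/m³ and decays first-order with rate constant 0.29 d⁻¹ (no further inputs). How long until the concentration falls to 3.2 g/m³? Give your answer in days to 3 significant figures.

t = ln(C₀/C)/k = ln(12/3.2)/0.29 = 1.322/0.29 = 4.558 d.

4.56 d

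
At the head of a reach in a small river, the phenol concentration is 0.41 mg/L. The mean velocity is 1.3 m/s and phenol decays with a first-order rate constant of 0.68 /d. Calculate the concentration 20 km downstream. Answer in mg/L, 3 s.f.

0.363 mg/L

Travel time t = 20 km / 1.3 m/s = 2e+04/1.3 = 1.538e+04 s = 0.1781 d.
First-order decay: C = 0.41·exp(−0.68·0.1781) = 0.41·0.886 = 0.3632 mg/L.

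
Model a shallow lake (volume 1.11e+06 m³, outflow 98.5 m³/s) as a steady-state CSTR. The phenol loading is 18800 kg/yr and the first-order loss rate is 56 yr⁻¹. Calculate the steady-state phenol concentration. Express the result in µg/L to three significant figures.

Outflow Q = 98.5 m³/s × 3.156e+07 s/yr = 3.108e+09 m³/yr.
Steady-state CSTR mass balance: W = Q·C + k·V·C, so C = W/(Q + kV).
Q + kV = 3.108e+09 + 56·1.11e+06 = 3.171e+09 m³/yr.
C = 18800/3.171e+09 = 5.93e-06 kg/m³ = 0.00593 mg/L = 5.93 µg/L.

5.93 µg/L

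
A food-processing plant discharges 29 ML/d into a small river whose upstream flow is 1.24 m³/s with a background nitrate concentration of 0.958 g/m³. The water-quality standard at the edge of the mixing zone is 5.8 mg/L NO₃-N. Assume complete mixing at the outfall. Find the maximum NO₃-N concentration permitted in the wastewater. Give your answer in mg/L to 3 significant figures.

23.7 mg/L

29 ML/d = 0.3356 m³/s.
Mass balance: 5.8·1.576 = 0.3356·Cₑ + 1.24·0.958.
Cₑ = (9.139 − 1.188) / 0.3356 = 23.69 mg/L.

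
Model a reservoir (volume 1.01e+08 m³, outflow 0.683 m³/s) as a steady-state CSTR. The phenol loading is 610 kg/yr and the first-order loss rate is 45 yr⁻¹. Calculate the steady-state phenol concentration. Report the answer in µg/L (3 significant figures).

Outflow Q = 0.683 m³/s × 3.156e+07 s/yr = 2.155e+07 m³/yr.
Steady-state CSTR mass balance: W = Q·C + k·V·C, so C = W/(Q + kV).
Q + kV = 2.155e+07 + 45·1.01e+08 = 4.567e+09 m³/yr.
C = 610/4.567e+09 = 1.336e-07 kg/m³ = 0.0001336 mg/L = 0.1336 µg/L.

0.134 µg/L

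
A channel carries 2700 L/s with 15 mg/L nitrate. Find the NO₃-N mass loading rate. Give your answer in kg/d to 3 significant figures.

3500 kg/d

2700 L/s = 2.7 m³/s.
Mass flux = Q·C = 2.7 m³/s × 15 g/m³ = 40.5 g/s.
= 40.5 g/s × 86.4 = 3499 kg/d.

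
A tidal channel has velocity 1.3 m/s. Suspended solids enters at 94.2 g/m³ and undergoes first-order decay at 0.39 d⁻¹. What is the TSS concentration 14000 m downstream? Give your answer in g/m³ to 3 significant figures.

Travel time t = 14000 m / 1.3 m/s = 1.4e+04/1.3 = 1.077e+04 s = 0.1246 d.
First-order decay: C = 94.2·exp(−0.39·0.1246) = 94.2·0.9526 = 89.73 g/m³.

89.7 g/m³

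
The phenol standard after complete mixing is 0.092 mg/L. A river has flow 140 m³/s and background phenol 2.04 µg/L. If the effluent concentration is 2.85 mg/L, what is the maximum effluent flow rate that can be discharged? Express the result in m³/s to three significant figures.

4.57 m³/s

2.04 µg/L = 0.00204 mg/L.
Mass balance at complete mixing: C_std·(Q_w + Q_r) = Q_w·C_e + Q_r·C_b.
Rearranging, Q_w = Q_r·(C_std − C_b)/(C_e − C_std) = 140·(0.092 − 0.00204) / (2.85 − 0.092) = 4.566 m³/s.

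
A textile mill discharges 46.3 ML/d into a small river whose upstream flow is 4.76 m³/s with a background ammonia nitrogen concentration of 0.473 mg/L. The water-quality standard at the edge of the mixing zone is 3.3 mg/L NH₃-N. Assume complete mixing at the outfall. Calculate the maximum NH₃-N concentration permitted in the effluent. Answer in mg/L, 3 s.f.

46.3 ML/d = 0.5359 m³/s.
Mass balance: 3.3·5.296 = 0.5359·Cₑ + 4.76·0.473.
Cₑ = (17.48 − 2.251) / 0.5359 = 28.41 mg/L.

28.4 mg/L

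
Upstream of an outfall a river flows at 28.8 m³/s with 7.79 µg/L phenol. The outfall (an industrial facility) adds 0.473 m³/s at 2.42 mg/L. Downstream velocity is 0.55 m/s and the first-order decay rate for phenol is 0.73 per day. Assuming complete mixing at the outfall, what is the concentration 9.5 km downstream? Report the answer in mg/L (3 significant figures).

0.0404 mg/L

7.79 µg/L = 0.00779 mg/L.
After complete mixing, C₀ = (0.473·2.42 + 28.8·0.00779) / 29.27 = 0.04677 mg/L.
Travel time t = 9500 m / 0.55 m/s = 1.727e+04 s = 0.1999 d.
C = 0.04677·exp(−0.73·0.1999) = 0.04677·0.8642 = 0.04042 mg/L.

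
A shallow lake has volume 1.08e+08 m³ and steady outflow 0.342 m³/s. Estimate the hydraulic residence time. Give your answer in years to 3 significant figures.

Q = 0.342 m³/s × 3.156e+07 s/yr = 1.079e+07 m³/yr.
Hydraulic residence time τ = V/Q = 1.08e+08/1.079e+07 = 10.01 yr.

10.0 yr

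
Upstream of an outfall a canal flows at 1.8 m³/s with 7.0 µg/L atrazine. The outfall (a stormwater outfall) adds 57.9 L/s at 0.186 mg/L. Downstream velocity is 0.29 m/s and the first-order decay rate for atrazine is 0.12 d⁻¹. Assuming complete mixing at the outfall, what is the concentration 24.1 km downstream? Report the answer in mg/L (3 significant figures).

57.9 L/s = 0.0579 m³/s.
7.0 µg/L = 0.007 mg/L.
After complete mixing, C₀ = (0.0579·0.186 + 1.8·0.007) / 1.858 = 0.01258 mg/L.
Travel time t = 2.41e+04 m / 0.29 m/s = 8.31e+04 s = 0.9618 d.
C = 0.01258·exp(−0.12·0.9618) = 0.01258·0.891 = 0.01121 mg/L.

0.0112 mg/L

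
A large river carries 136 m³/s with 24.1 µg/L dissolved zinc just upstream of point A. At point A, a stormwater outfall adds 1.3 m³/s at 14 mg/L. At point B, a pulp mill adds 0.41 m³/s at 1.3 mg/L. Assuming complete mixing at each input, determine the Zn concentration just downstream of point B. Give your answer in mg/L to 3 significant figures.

24.1 µg/L = 0.0241 mg/L.
After input A: C = (136·0.0241 + 1.3·14) / 137.3 = 0.1564 mg/L.
After input B: C = (137.3·0.1564 + 0.41·1.3) / 137.7 = 0.1598 mg/L.

0.160 mg/L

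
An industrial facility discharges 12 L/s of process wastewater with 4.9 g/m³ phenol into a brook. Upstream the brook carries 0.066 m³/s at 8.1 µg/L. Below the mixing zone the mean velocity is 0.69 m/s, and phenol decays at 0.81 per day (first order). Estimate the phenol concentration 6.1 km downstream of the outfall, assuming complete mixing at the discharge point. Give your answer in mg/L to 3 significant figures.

12 L/s = 0.012 m³/s.
8.1 µg/L = 0.0081 mg/L.
After complete mixing, C₀ = (0.012·4.9 + 0.066·0.0081) / 0.078 = 0.7607 mg/L.
Travel time t = 6100 m / 0.69 m/s = 8841 s = 0.1023 d.
C = 0.7607·exp(−0.81·0.1023) = 0.7607·0.9205 = 0.7002 mg/L.

0.700 mg/L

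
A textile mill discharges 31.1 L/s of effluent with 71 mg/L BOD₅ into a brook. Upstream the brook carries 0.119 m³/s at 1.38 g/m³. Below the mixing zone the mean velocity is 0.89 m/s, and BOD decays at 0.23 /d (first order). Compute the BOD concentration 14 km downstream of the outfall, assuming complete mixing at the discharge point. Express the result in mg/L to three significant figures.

15.2 mg/L

31.1 L/s = 0.0311 m³/s.
After complete mixing, C₀ = (0.0311·71 + 0.119·1.38) / 0.1501 = 15.8 mg/L.
Travel time t = 1.4e+04 m / 0.89 m/s = 1.573e+04 s = 0.1821 d.
C = 15.8·exp(−0.23·0.1821) = 15.8·0.959 = 15.16 mg/L.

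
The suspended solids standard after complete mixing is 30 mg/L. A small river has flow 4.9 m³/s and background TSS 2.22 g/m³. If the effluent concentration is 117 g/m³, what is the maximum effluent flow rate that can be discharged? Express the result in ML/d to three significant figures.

135 ML/d

Mass balance at complete mixing: C_std·(Q_w + Q_r) = Q_w·C_e + Q_r·C_b.
Rearranging, Q_w = Q_r·(C_std − C_b)/(C_e − C_std) = 4.9·(30 − 2.22) / (117 − 30) = 1.565 m³/s.
= 135.2 ML/d.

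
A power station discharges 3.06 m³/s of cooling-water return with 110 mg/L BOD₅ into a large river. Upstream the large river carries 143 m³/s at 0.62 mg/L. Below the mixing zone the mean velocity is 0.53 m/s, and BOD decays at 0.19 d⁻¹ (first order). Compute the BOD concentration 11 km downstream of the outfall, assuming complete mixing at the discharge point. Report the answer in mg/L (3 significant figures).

After complete mixing, C₀ = (3.06·110 + 143·0.62) / 146.1 = 2.912 mg/L.
Travel time t = 1.1e+04 m / 0.53 m/s = 2.075e+04 s = 0.2402 d.
C = 2.912·exp(−0.19·0.2402) = 2.912·0.9554 = 2.782 mg/L.

2.78 mg/L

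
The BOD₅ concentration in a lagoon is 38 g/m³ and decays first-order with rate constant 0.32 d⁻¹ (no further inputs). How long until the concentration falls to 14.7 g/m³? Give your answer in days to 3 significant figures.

t = ln(C₀/C)/k = ln(38/14.7)/0.32 = 0.9497/0.32 = 2.968 d.

2.97 d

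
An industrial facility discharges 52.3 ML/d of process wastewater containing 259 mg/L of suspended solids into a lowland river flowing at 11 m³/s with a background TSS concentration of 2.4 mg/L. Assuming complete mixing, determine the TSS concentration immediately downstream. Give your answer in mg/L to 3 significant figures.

52.3 ML/d = 0.6053 m³/s.
Flow-weighted mixing gives C = (0.6053·259 + 11·2.4) / (0.6053 + 11) = 183.2/11.61 = 15.78 mg/L.

15.8 mg/L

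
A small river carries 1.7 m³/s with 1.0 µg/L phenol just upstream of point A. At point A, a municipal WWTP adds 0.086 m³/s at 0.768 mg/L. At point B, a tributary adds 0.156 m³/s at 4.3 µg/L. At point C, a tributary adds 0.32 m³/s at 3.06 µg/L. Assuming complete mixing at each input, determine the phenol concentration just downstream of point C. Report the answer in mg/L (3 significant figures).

1.0 µg/L = 0.001 mg/L.
After input A: C = (1.7·0.001 + 0.086·0.768) / 1.786 = 0.03793 mg/L.
4.3 µg/L = 0.0043 mg/L.
After input B: C = (1.786·0.03793 + 0.156·0.0043) / 1.942 = 0.03523 mg/L.
3.06 µg/L = 0.00306 mg/L.
After input C: C = (1.942·0.03523 + 0.32·0.00306) / 2.262 = 0.03068 mg/L.

0.0307 mg/L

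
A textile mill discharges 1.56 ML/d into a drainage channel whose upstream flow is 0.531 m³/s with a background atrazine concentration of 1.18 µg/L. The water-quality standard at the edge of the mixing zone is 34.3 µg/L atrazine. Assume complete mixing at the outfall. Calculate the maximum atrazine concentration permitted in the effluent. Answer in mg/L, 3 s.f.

1.56 ML/d = 0.01806 m³/s.
1.18 µg/L = 0.00118 mg/L.
34.3 µg/L = 0.0343 mg/L.
Mass balance: 0.0343·0.5491 = 0.01806·Cₑ + 0.531·0.00118.
Cₑ = (0.01883 − 0.0006266) / 0.01806 = 1.008 mg/L.

1.01 mg/L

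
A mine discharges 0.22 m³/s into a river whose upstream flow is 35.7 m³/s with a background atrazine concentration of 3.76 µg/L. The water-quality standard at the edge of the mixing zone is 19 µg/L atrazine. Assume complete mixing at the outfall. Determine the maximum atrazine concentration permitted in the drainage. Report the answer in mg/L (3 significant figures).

2.49 mg/L

3.76 µg/L = 0.00376 mg/L.
19 µg/L = 0.019 mg/L.
Mass balance: 0.019·35.92 = 0.22·Cₑ + 35.7·0.00376.
Cₑ = (0.6825 − 0.1342) / 0.22 = 2.492 mg/L.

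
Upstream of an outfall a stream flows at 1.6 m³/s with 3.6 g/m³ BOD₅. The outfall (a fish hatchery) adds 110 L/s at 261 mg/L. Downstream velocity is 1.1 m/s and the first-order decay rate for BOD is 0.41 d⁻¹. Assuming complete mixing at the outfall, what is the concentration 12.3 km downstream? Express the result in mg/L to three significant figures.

19.1 mg/L

110 L/s = 0.11 m³/s.
After complete mixing, C₀ = (0.11·261 + 1.6·3.6) / 1.71 = 20.16 mg/L.
Travel time t = 1.23e+04 m / 1.1 m/s = 1.118e+04 s = 0.1294 d.
C = 20.16·exp(−0.41·0.1294) = 20.16·0.9483 = 19.12 mg/L.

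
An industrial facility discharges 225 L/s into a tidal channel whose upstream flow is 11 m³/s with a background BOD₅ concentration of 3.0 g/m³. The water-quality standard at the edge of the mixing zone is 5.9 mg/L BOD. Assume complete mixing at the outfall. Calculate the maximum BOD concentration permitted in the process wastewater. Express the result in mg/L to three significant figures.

148 mg/L

225 L/s = 0.225 m³/s.
Mass balance: 5.9·11.22 = 0.225·Cₑ + 11·3.
Cₑ = (66.23 − 33) / 0.225 = 147.7 mg/L.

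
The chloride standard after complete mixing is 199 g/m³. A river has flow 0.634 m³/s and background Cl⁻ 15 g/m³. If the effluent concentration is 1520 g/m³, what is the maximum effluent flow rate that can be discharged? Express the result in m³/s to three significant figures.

Mass balance at complete mixing: C_std·(Q_w + Q_r) = Q_w·C_e + Q_r·C_b.
Rearranging, Q_w = Q_r·(C_std − C_b)/(C_e − C_std) = 0.634·(199 − 15) / (1520 − 199) = 0.08831 m³/s.

0.0883 m³/s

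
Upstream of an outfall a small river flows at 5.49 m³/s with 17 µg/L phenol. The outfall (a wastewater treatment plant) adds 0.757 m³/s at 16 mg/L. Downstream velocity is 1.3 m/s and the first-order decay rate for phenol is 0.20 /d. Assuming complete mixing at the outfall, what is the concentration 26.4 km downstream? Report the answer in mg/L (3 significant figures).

17 µg/L = 0.017 mg/L.
After complete mixing, C₀ = (0.757·16 + 5.49·0.017) / 6.247 = 1.954 mg/L.
Travel time t = 2.64e+04 m / 1.3 m/s = 2.031e+04 s = 0.235 d.
C = 1.954·exp(−0.20·0.235) = 1.954·0.9541 = 1.864 mg/L.

1.86 mg/L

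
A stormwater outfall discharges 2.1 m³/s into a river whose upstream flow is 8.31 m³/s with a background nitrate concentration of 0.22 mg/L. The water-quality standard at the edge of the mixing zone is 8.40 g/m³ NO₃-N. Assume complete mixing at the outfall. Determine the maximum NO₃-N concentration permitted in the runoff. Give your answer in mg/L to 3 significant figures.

Mass balance: 8.4·10.41 = 2.1·Cₑ + 8.31·0.22.
Cₑ = (87.44 − 1.828) / 2.1 = 40.77 mg/L.

40.8 mg/L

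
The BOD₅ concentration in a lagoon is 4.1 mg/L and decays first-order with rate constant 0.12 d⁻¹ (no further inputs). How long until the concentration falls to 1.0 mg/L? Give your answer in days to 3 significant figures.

11.8 d

t = ln(C₀/C)/k = ln(4.1/1.0)/0.12 = 1.411/0.12 = 11.76 d.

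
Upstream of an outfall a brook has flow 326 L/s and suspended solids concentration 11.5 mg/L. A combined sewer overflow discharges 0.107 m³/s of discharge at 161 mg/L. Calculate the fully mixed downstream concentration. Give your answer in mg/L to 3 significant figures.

48.4 mg/L

326 L/s = 0.326 m³/s.
Flow-weighted mixing gives C = (0.107·161 + 0.326·11.5) / (0.107 + 0.326) = 20.98/0.433 = 48.44 mg/L.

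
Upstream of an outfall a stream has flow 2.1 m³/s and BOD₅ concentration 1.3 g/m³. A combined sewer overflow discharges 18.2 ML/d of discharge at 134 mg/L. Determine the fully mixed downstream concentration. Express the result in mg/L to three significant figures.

18.2 ML/d = 0.2106 m³/s.
Flow-weighted mixing gives C = (0.2106·134 + 2.1·1.3) / (0.2106 + 2.1) = 30.96/2.311 = 13.4 mg/L.

13.4 mg/L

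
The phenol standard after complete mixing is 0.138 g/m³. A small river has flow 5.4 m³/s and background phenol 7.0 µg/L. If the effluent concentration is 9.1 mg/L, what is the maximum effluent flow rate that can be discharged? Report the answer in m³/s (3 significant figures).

0.0789 m³/s

7.0 µg/L = 0.007 mg/L.
Mass balance at complete mixing: C_std·(Q_w + Q_r) = Q_w·C_e + Q_r·C_b.
Rearranging, Q_w = Q_r·(C_std − C_b)/(C_e − C_std) = 5.4·(0.138 − 0.007) / (9.1 − 0.138) = 0.07893 m³/s.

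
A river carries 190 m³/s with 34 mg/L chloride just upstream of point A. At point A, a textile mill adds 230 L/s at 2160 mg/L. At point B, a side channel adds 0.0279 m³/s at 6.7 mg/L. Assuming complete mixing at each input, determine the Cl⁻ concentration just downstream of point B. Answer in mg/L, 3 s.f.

230 L/s = 0.23 m³/s.
After input A: C = (190·34 + 0.23·2160) / 190.2 = 36.57 mg/L.
After input B: C = (190.2·36.57 + 0.0279·6.7) / 190.3 = 36.57 mg/L.

36.6 mg/L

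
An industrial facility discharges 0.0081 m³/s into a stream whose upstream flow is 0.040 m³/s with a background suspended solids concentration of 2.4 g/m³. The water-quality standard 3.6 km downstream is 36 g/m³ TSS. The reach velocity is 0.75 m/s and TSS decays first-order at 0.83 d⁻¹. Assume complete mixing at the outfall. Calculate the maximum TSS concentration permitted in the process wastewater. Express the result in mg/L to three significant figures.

212 mg/L

Travel time to the compliance point: t = 3600/0.75 = 4800 s = 0.05556 d; decay factor exp(−0.83·0.05556) = 0.9549.
So the concentration just after mixing may be at most 36/0.9549 = 37.7 mg/L.
Mass balance: 37.7·0.0481 = 0.0081·Cₑ + 0.04·2.4.
Cₑ = (1.813 − 0.096) / 0.0081 = 212 mg/L.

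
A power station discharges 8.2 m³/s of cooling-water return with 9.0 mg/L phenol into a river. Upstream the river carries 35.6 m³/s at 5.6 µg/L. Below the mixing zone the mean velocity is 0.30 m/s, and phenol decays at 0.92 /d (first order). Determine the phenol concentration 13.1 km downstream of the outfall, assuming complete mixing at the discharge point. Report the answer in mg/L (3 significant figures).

5.6 µg/L = 0.0056 mg/L.
After complete mixing, C₀ = (8.2·9 + 35.6·0.0056) / 43.8 = 1.689 mg/L.
Travel time t = 1.31e+04 m / 0.30 m/s = 4.367e+04 s = 0.5054 d.
C = 1.689·exp(−0.92·0.5054) = 1.689·0.6282 = 1.061 mg/L.

1.06 mg/L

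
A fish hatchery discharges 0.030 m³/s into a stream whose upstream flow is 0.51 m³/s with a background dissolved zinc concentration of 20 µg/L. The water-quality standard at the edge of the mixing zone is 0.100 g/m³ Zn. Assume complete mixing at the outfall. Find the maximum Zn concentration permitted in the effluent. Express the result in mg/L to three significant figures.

20 µg/L = 0.02 mg/L.
Mass balance: 0.1·0.54 = 0.03·Cₑ + 0.51·0.02.
Cₑ = (0.054 − 0.0102) / 0.03 = 1.46 mg/L.

1.46 mg/L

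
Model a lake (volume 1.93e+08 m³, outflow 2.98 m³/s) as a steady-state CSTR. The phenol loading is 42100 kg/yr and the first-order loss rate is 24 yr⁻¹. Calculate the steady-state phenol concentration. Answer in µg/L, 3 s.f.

8.91 µg/L

Outflow Q = 2.98 m³/s × 3.156e+07 s/yr = 9.404e+07 m³/yr.
Steady-state CSTR mass balance: W = Q·C + k·V·C, so C = W/(Q + kV).
Q + kV = 9.404e+07 + 24·1.93e+08 = 4.726e+09 m³/yr.
C = 42100/4.726e+09 = 8.908e-06 kg/m³ = 0.008908 mg/L = 8.908 µg/L.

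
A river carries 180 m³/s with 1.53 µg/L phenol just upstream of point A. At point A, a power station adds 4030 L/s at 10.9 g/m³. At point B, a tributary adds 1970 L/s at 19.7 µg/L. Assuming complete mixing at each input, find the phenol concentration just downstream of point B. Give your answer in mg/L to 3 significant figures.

0.238 mg/L

1.53 µg/L = 0.00153 mg/L.
4030 L/s = 4.03 m³/s.
After input A: C = (180·0.00153 + 4.03·10.9) / 184 = 0.2402 mg/L.
1970 L/s = 1.97 m³/s.
19.7 µg/L = 0.0197 mg/L.
After input B: C = (184·0.2402 + 1.97·0.0197) / 186 = 0.2379 mg/L.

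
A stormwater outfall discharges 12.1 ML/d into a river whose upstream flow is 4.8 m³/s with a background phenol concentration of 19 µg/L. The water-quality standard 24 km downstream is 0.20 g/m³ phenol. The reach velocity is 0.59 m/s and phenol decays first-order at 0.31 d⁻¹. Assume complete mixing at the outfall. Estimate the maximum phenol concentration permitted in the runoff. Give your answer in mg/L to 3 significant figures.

12.1 ML/d = 0.14 m³/s.
19 µg/L = 0.019 mg/L.
Travel time to the compliance point: t = 2.4e+04/0.59 = 4.068e+04 s = 0.4708 d; decay factor exp(−0.31·0.4708) = 0.8642.
So the concentration just after mixing may be at most 0.2/0.8642 = 0.2314 mg/L.
Mass balance: 0.2314·4.94 = 0.14·Cₑ + 4.8·0.019.
Cₑ = (1.143 − 0.0912) / 0.14 = 7.512 mg/L.

7.51 mg/L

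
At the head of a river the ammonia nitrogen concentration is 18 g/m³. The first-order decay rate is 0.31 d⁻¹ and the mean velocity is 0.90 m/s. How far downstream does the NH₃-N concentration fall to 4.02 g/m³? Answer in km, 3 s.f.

376 km

From C = C₀·e^(−kt), t = ln(C₀/C)/k = ln(18/4.02)/0.31 = 1.499/0.31 = 4.836 d.
Distance = v·t = 0.90 m/s × 4.178e+05 s = 3.76e+05 m = 376 km.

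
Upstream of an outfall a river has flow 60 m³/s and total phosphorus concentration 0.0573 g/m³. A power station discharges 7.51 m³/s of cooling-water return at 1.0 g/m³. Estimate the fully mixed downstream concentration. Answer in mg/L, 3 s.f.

0.162 mg/L

By mass balance at complete mixing, C = (7.51·1 + 60·0.0573) / (7.51 + 60) = 10.95/67.51 = 0.1622 mg/L.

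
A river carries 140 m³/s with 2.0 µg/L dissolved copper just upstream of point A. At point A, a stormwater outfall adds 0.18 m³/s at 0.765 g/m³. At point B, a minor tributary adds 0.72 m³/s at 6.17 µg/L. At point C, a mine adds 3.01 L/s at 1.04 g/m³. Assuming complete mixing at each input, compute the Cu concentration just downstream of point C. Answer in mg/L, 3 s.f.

2.0 µg/L = 0.002 mg/L.
After input A: C = (140·0.002 + 0.18·0.765) / 140.2 = 0.00298 mg/L.
6.17 µg/L = 0.00617 mg/L.
After input B: C = (140.2·0.00298 + 0.72·0.00617) / 140.9 = 0.002996 mg/L.
3.01 L/s = 0.00301 m³/s.
After input C: C = (140.9·0.002996 + 0.00301·1.04) / 140.9 = 0.003018 mg/L.

0.00302 mg/L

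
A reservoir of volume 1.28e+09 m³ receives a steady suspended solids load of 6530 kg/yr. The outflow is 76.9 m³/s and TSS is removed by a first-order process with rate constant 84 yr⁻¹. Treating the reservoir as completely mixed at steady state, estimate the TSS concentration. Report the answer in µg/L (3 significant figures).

0.0594 µg/L

Outflow Q = 76.9 m³/s × 3.156e+07 s/yr = 2.427e+09 m³/yr.
Steady-state CSTR mass balance: W = Q·C + k·V·C, so C = W/(Q + kV).
Q + kV = 2.427e+09 + 84·1.28e+09 = 1.099e+11 m³/yr.
C = 6530/1.099e+11 = 5.939e-08 kg/m³ = 5.939e-05 mg/L = 0.05939 µg/L.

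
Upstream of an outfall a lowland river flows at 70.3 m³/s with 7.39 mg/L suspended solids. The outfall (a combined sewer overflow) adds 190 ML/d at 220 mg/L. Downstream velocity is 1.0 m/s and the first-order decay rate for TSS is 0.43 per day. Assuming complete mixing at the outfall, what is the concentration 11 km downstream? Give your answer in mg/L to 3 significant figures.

190 ML/d = 2.199 m³/s.
After complete mixing, C₀ = (2.199·220 + 70.3·7.39) / 72.5 = 13.84 mg/L.
Travel time t = 1.1e+04 m / 1.0 m/s = 1.1e+04 s = 0.1273 d.
C = 13.84·exp(−0.43·0.1273) = 13.84·0.9467 = 13.1 mg/L.

13.1 mg/L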